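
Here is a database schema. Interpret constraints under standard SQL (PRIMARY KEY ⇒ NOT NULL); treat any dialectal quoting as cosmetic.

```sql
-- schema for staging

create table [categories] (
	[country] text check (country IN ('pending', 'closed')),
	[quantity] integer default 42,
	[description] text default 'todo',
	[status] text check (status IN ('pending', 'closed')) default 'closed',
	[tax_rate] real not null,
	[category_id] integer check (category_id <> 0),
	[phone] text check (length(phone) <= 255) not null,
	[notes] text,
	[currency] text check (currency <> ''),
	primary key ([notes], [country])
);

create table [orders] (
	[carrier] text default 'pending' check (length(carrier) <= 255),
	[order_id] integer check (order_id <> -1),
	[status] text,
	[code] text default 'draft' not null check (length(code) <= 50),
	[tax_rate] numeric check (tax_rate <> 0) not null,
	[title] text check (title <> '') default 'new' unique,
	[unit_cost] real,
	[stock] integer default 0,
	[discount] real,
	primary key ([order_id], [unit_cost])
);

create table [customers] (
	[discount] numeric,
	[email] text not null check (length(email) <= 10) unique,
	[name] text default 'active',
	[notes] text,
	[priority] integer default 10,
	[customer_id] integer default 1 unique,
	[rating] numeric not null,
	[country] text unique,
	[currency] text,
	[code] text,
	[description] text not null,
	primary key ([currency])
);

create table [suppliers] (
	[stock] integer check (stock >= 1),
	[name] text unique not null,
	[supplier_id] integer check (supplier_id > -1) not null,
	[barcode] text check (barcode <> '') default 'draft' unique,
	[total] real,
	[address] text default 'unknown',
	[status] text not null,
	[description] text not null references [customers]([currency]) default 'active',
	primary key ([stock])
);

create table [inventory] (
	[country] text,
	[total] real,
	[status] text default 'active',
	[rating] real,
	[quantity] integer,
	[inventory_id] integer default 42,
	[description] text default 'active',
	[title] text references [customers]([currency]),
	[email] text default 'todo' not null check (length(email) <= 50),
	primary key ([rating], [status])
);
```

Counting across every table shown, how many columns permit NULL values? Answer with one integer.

categories: 5 nullable (quantity, description, status, category_id, currency — PK (notes, country) and explicit NOT NULL columns excluded).
orders: 5 nullable (carrier, status, title, stock, discount — PK (order_id, unit_cost) and explicit NOT NULL columns excluded).
customers: 7 nullable (discount, name, notes, priority, customer_id, country, code — PK (currency) and explicit NOT NULL columns excluded).
suppliers: 3 nullable (barcode, total, address — PK (stock) and explicit NOT NULL columns excluded).
inventory: 6 nullable (country, total, quantity, inventory_id, description, title — PK (rating, status) and explicit NOT NULL columns excluded).
Total: 5 + 5 + 7 + 3 + 6 = 26.

26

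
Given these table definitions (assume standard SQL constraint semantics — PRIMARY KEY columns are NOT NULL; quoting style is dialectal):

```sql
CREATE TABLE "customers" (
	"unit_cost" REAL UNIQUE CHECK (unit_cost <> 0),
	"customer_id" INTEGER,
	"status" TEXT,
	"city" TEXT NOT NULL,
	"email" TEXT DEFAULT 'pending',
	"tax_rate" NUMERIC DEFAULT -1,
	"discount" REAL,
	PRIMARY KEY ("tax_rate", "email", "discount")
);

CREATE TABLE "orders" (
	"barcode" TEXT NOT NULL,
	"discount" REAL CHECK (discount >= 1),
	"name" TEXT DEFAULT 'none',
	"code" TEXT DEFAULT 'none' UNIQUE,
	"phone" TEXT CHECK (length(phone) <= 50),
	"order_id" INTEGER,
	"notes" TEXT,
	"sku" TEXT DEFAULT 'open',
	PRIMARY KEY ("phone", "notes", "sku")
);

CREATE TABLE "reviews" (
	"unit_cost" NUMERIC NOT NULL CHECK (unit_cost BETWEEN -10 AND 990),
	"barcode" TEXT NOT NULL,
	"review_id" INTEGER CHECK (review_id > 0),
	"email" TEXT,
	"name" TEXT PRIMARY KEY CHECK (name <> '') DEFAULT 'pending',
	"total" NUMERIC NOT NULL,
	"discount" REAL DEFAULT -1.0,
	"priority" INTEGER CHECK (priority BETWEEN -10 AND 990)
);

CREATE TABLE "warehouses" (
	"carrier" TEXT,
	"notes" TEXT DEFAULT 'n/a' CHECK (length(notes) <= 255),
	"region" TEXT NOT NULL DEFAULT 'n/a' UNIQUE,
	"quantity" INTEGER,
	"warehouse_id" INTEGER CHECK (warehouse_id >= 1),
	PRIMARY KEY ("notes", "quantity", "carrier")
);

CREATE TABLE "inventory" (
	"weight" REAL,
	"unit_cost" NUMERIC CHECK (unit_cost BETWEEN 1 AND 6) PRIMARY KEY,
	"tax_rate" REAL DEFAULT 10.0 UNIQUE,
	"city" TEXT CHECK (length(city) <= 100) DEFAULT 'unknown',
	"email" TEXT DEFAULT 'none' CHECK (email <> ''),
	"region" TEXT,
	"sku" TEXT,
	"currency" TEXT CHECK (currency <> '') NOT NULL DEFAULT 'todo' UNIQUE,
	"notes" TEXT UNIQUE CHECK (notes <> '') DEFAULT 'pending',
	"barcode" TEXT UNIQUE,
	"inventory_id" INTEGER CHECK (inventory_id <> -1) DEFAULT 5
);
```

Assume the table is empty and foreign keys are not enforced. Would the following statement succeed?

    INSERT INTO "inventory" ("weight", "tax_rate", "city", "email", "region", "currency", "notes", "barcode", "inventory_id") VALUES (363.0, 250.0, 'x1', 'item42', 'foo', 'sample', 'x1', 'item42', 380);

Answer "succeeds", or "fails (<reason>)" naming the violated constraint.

fails (NOT NULL on unit_cost)

unit_cost is omitted from the column list and has no DEFAULT, so it would receive NULL.
But unit_cost is part of the PRIMARY KEY (implied NOT NULL).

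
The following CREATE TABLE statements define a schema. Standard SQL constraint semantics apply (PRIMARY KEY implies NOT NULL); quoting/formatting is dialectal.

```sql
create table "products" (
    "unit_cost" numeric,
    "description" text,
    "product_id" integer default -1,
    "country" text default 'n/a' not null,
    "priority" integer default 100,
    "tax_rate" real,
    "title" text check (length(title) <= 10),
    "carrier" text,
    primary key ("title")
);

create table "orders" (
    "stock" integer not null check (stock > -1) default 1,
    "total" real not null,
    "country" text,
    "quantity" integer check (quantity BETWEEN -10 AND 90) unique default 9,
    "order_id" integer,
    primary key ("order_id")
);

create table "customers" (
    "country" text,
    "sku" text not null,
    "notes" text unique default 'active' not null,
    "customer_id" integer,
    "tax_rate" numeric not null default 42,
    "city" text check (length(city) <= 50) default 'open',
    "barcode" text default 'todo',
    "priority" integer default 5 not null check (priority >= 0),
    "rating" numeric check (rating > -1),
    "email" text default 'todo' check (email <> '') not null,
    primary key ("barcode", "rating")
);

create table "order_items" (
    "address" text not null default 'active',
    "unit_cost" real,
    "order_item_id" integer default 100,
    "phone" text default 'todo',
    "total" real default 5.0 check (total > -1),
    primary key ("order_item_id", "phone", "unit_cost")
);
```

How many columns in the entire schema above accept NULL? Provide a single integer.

products: 6 nullable (unit_cost, description, product_id, priority, tax_rate, carrier — PK (title) and explicit NOT NULL columns excluded).
orders: 2 nullable (country, quantity — PK (order_id) and explicit NOT NULL columns excluded).
customers: 3 nullable (country, customer_id, city — PK (barcode, rating) and explicit NOT NULL columns excluded).
order_items: 1 nullable (total — PK (order_item_id, phone, unit_cost) and explicit NOT NULL columns excluded).
Total: 6 + 2 + 3 + 1 = 12.

12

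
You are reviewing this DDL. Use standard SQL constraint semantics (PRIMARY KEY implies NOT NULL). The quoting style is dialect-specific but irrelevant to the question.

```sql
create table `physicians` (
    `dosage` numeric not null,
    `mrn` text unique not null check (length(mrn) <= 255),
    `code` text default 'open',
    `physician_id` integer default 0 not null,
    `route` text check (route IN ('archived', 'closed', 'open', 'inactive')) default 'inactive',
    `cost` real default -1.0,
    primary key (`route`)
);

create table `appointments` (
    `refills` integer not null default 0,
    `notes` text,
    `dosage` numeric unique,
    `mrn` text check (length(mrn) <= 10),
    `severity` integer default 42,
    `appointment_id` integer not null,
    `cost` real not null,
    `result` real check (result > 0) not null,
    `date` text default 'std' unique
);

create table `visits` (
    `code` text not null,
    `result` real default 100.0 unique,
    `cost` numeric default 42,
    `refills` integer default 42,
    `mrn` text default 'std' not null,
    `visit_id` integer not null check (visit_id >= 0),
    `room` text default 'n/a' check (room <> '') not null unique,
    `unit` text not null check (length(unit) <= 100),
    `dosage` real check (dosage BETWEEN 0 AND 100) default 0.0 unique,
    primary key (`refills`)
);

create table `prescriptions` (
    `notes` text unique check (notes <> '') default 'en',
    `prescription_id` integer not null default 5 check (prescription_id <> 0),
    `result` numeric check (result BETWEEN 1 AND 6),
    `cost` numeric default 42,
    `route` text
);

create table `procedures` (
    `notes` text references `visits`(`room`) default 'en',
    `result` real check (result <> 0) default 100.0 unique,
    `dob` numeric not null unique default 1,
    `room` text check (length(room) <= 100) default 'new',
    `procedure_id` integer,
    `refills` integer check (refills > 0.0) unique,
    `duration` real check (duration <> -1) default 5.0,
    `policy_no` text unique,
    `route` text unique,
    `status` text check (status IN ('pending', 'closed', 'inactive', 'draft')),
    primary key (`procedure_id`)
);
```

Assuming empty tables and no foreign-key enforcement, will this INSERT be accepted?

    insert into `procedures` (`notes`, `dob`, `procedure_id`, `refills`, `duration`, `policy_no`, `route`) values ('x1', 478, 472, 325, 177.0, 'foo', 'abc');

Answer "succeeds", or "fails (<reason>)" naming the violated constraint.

succeeds

NOT NULL columns: dob is supplied; procedure_id is supplied.
CHECK constraints: 325 satisfies (refills > 0.0); 177.0 satisfies (duration <> -1).
No constraint is violated.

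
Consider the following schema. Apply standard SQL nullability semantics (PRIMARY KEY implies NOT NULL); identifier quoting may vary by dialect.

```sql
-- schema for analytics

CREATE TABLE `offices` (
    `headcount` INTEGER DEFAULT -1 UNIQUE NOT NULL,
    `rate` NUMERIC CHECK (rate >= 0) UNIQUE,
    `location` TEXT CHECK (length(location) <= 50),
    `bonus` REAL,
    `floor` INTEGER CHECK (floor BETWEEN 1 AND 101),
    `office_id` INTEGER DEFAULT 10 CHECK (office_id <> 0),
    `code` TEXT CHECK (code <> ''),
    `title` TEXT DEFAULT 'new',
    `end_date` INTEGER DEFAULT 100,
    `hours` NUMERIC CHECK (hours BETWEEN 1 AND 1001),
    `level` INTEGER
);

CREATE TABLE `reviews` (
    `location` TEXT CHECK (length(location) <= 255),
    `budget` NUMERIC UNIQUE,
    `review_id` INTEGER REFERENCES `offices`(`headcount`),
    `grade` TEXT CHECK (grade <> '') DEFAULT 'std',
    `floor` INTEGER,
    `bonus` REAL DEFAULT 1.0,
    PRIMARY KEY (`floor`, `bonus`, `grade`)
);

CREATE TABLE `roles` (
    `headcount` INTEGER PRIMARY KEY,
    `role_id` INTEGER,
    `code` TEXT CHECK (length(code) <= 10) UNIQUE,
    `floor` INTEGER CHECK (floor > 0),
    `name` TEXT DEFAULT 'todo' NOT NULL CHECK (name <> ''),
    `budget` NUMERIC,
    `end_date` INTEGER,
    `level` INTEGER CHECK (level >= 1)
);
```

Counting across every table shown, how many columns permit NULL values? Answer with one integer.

offices: 10 nullable (rate, location, bonus, floor, office_id, code, title, end_date, hours, level — PK none and explicit NOT NULL columns excluded).
reviews: 3 nullable (location, budget, review_id — PK (floor, bonus, grade) and explicit NOT NULL columns excluded).
roles: 6 nullable (role_id, code, floor, budget, end_date, level — PK (headcount) and explicit NOT NULL columns excluded).
Total: 10 + 3 + 6 = 19.

19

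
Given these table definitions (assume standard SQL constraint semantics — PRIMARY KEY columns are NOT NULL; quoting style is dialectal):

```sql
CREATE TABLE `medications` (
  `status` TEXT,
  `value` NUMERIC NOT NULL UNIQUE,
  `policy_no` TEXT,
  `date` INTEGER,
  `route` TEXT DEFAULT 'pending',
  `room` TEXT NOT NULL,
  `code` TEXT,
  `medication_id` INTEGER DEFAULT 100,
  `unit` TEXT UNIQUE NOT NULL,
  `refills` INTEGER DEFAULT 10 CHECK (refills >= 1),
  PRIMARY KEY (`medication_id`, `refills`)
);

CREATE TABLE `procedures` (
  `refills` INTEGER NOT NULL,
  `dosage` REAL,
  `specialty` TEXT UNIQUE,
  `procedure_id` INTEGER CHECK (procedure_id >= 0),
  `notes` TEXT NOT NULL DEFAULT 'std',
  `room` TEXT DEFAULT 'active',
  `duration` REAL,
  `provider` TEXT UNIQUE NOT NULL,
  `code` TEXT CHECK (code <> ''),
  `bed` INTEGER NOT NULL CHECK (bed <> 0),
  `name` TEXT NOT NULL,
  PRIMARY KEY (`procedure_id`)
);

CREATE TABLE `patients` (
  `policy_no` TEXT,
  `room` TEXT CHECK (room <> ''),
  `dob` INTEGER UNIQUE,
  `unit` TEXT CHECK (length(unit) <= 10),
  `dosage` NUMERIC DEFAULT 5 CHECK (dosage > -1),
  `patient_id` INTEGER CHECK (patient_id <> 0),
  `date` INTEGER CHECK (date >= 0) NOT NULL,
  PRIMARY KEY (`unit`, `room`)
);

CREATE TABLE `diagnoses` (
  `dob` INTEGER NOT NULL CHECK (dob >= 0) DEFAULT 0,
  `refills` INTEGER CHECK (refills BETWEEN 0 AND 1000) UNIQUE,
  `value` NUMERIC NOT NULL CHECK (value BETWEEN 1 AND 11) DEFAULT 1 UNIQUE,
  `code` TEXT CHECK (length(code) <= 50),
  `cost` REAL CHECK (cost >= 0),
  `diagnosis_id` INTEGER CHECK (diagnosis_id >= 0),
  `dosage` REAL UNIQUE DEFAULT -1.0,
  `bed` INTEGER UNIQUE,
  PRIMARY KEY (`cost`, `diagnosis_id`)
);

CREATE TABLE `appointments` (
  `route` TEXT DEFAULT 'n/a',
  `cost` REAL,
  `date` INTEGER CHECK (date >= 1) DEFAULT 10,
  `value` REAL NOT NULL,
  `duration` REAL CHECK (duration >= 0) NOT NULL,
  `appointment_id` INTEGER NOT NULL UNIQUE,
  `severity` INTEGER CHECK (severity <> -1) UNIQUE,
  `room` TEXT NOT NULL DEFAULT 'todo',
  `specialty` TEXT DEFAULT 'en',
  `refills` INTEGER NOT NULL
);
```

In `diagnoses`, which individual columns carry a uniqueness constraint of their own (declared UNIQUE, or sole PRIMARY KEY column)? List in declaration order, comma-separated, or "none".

refills, value, dosage, bed

- dob: no UNIQUE or single-column PK constraint.
- refills: declared UNIQUE → unique.
- value: declared UNIQUE → unique.
- code: no UNIQUE or single-column PK constraint.
- cost: part of a composite PRIMARY KEY — only the tuple is unique, not this column on its own.
- diagnosis_id: part of a composite PRIMARY KEY — only the tuple is unique, not this column on its own.
- dosage: declared UNIQUE → unique.
- bed: declared UNIQUE → unique.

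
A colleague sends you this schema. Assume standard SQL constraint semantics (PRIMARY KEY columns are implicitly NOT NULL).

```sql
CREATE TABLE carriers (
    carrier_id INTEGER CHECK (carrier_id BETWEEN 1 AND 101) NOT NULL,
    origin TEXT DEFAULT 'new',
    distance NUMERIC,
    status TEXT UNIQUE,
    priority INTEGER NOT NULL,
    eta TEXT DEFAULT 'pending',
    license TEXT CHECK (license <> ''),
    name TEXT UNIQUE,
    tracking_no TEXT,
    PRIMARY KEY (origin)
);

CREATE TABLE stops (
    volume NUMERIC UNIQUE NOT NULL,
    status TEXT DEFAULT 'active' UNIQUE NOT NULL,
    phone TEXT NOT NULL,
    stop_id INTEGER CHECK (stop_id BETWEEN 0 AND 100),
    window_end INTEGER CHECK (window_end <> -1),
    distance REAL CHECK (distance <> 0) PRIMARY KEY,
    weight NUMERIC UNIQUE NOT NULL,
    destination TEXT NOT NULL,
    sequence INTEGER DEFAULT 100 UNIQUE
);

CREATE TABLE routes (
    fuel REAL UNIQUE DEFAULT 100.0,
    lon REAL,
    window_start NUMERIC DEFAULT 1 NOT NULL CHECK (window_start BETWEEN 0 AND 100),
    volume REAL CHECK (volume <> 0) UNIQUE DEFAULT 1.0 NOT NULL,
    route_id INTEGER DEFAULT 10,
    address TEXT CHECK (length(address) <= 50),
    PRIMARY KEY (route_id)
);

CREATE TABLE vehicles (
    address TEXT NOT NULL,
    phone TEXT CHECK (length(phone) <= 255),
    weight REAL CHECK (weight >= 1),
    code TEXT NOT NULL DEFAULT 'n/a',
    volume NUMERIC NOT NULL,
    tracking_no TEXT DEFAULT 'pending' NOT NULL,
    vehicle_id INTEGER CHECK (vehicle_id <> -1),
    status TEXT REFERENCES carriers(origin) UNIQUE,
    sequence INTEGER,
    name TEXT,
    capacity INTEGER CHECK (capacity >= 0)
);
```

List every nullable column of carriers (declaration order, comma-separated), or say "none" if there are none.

distance, status, eta, license, name, tracking_no

- carrier_id: declared NOT NULL → not nullable.
- origin: part of the PRIMARY KEY, which implies NOT NULL → not nullable.
- distance: no NOT NULL constraint applies → nullable.
- status: UNIQUE does not imply NOT NULL → nullable.
- priority: declared NOT NULL → not nullable.
- eta: DEFAULT only fills an omitted column; an explicit NULL is still allowed → nullable.
- license: CHECK does not forbid NULL (a CHECK constraint passes when its expression is NULL) → nullable.
- name: UNIQUE does not imply NOT NULL → nullable.
- tracking_no: no NOT NULL constraint applies → nullable.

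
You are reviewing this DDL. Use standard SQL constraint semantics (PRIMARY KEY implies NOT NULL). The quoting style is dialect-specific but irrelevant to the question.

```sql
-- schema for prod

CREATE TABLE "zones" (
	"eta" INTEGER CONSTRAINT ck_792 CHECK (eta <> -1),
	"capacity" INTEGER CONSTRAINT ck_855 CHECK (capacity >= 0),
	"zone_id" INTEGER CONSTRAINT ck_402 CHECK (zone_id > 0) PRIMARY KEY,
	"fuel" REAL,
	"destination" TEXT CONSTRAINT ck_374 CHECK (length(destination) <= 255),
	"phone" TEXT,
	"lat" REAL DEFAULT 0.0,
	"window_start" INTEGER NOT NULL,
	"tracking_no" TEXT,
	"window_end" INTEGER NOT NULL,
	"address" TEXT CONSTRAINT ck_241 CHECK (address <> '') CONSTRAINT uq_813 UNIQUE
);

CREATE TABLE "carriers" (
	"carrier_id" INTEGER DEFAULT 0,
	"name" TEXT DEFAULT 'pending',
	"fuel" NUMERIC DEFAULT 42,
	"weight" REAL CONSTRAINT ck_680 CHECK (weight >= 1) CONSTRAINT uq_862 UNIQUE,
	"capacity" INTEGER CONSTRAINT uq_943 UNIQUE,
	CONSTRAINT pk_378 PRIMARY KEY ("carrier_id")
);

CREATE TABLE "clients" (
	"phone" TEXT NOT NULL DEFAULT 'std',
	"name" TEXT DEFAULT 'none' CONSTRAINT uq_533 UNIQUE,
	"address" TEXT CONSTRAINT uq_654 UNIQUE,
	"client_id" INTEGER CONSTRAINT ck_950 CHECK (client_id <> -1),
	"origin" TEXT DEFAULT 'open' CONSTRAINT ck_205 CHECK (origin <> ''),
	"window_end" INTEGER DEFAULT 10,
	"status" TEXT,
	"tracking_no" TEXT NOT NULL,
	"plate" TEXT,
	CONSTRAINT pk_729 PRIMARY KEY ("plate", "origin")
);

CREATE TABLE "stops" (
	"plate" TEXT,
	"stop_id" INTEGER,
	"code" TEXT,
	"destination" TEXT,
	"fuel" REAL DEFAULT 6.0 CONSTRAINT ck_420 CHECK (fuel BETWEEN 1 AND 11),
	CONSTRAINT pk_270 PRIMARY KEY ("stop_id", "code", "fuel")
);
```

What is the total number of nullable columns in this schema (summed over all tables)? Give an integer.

zones: 8 nullable (eta, capacity, fuel, destination, phone, lat, tracking_no, address — PK (zone_id) and explicit NOT NULL columns excluded).
carriers: 4 nullable (name, fuel, weight, capacity — PK (carrier_id) and explicit NOT NULL columns excluded).
clients: 5 nullable (name, address, client_id, window_end, status — PK (plate, origin) and explicit NOT NULL columns excluded).
stops: 2 nullable (plate, destination — PK (stop_id, code, fuel) and explicit NOT NULL columns excluded).
Total: 8 + 4 + 5 + 2 = 19.

19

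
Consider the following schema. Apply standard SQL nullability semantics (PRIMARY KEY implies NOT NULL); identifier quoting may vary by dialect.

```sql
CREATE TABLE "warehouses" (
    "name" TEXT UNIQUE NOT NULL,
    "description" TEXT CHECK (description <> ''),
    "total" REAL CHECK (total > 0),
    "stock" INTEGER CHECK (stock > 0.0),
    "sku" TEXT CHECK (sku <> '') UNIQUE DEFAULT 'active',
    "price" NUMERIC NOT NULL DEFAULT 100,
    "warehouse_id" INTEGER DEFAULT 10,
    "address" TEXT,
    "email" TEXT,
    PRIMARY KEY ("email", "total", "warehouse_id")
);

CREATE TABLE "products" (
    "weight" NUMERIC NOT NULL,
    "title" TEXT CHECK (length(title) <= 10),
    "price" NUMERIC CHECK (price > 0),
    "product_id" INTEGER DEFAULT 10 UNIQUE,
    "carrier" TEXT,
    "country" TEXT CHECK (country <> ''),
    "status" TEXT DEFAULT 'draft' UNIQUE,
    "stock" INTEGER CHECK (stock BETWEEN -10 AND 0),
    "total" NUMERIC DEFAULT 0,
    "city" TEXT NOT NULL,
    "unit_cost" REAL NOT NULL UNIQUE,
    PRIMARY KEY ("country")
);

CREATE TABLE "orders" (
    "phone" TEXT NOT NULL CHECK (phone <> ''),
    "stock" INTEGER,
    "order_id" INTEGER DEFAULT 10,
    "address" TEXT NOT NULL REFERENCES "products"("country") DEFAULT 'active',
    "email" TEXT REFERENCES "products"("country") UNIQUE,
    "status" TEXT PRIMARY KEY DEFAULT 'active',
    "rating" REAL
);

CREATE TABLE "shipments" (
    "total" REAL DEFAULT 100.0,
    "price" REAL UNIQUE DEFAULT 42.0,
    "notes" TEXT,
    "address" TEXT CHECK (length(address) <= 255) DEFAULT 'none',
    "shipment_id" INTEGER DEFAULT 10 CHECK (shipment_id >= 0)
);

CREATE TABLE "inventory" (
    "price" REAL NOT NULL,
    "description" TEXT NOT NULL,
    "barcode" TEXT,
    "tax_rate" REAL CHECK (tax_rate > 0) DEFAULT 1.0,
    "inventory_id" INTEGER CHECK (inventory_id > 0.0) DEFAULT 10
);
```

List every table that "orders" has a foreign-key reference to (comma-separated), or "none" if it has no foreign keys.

- address REFERENCES products(country).
- email REFERENCES products(country).

products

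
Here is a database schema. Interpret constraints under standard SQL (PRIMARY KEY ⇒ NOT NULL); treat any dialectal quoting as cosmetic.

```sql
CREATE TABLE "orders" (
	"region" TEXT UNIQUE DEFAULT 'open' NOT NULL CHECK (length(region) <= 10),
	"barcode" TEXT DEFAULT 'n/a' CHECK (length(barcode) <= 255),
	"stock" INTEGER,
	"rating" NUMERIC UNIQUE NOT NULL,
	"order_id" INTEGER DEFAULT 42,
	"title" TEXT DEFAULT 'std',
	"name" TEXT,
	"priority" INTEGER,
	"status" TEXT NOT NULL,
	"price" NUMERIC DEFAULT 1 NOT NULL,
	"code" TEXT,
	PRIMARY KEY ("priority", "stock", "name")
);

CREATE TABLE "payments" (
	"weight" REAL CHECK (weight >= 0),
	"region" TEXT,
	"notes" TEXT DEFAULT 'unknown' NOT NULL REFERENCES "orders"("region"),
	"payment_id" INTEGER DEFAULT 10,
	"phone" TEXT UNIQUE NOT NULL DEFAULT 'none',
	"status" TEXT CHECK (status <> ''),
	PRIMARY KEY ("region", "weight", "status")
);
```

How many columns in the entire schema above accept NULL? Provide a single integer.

orders: 4 nullable (barcode, order_id, title, code — PK (priority, stock, name) and explicit NOT NULL columns excluded).
payments: 1 nullable (payment_id — PK (region, weight, status) and explicit NOT NULL columns excluded).
Total: 4 + 1 = 5.

5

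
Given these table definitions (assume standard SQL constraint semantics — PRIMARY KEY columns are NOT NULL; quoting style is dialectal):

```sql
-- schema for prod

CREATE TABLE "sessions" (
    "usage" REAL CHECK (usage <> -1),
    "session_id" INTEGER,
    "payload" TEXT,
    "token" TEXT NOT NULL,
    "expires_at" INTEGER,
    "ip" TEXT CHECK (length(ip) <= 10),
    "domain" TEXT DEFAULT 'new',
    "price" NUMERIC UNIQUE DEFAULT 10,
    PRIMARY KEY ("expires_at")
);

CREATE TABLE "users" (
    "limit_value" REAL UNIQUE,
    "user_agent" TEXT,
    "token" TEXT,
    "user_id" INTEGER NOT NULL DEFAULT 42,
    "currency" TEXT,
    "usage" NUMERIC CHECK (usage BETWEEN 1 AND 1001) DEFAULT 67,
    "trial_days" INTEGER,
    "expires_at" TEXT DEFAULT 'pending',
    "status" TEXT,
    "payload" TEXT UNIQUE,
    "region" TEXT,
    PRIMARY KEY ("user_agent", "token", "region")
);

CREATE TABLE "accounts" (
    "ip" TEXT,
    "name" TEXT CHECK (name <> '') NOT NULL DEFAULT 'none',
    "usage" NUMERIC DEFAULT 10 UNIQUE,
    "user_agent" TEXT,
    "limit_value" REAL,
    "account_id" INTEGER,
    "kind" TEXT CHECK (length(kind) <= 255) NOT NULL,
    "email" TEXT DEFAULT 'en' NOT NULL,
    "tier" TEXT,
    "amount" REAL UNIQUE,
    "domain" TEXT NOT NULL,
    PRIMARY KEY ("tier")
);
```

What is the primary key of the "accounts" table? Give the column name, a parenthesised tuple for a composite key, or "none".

tier

tier is declared PRIMARY KEY as a table-level PRIMARY KEY clause.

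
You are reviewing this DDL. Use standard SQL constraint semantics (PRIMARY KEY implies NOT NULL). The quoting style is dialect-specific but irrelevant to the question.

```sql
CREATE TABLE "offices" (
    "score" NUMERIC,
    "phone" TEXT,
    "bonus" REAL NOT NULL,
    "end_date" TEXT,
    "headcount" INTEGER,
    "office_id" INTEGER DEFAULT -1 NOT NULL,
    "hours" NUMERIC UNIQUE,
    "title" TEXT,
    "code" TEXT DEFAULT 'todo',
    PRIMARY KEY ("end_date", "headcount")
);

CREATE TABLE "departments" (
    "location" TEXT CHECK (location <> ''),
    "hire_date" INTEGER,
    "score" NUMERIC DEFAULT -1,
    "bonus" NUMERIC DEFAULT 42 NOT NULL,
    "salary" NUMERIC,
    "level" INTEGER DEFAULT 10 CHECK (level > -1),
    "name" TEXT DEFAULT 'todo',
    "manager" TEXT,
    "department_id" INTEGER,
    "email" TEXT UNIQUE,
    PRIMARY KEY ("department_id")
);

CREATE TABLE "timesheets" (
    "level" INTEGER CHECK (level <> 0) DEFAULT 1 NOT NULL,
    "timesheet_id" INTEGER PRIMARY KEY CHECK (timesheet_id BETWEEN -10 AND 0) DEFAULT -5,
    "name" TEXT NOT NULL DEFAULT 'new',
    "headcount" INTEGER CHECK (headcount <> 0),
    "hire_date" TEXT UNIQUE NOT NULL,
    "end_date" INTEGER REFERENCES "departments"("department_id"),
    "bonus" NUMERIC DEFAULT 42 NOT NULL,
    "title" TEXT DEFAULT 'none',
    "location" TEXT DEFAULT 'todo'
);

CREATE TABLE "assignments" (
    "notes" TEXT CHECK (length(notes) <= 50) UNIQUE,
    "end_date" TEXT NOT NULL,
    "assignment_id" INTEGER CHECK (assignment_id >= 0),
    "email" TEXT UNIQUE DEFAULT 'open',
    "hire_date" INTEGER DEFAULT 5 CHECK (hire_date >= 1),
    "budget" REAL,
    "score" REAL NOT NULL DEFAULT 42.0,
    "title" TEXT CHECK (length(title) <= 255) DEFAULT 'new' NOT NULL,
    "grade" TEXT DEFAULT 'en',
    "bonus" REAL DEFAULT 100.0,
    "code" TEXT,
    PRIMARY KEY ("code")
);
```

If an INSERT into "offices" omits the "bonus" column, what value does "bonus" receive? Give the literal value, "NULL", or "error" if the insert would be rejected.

error

bonus has no DEFAULT clause.
Omitting it would insert NULL, but it is declared NOT NULL, so the INSERT fails.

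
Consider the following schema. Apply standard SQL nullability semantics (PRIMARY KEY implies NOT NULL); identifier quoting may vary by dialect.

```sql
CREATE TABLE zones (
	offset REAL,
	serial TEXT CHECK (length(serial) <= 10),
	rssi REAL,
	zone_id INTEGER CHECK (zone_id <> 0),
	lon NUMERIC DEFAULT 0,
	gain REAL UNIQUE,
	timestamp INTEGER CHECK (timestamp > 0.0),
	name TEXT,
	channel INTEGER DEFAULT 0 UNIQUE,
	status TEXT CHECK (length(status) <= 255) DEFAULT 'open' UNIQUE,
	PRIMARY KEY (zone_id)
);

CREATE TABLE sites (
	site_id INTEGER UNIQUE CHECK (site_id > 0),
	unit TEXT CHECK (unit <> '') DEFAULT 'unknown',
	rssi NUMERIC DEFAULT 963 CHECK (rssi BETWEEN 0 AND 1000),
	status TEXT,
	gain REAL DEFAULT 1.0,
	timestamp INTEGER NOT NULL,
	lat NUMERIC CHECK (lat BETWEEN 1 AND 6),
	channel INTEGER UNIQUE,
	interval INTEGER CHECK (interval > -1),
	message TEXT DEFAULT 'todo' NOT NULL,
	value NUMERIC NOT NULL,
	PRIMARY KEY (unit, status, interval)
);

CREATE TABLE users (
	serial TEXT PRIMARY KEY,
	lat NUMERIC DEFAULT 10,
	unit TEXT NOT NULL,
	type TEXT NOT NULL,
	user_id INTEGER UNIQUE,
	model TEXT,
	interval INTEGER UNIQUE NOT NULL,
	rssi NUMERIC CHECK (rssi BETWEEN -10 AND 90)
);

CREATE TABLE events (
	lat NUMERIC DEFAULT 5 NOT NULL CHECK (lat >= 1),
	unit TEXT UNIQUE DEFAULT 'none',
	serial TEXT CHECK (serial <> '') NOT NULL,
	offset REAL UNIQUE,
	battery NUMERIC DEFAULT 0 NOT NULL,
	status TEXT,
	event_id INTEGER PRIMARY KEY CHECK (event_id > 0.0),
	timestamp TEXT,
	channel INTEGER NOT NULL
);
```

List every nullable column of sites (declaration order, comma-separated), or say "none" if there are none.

- site_id: CHECK does not forbid NULL (a CHECK constraint passes when its expression is NULL) → nullable.
- unit: part of the PRIMARY KEY, which implies NOT NULL → not nullable.
- rssi: CHECK does not forbid NULL (a CHECK constraint passes when its expression is NULL) → nullable.
- status: part of the PRIMARY KEY, which implies NOT NULL → not nullable.
- gain: DEFAULT only fills an omitted column; an explicit NULL is still allowed → nullable.
- timestamp: declared NOT NULL → not nullable.
- lat: CHECK does not forbid NULL (a CHECK constraint passes when its expression is NULL) → nullable.
- channel: UNIQUE does not imply NOT NULL → nullable.
- interval: part of the PRIMARY KEY, which implies NOT NULL → not nullable.
- message: declared NOT NULL → not nullable.
- value: declared NOT NULL → not nullable.

site_id, rssi, gain, lat, channel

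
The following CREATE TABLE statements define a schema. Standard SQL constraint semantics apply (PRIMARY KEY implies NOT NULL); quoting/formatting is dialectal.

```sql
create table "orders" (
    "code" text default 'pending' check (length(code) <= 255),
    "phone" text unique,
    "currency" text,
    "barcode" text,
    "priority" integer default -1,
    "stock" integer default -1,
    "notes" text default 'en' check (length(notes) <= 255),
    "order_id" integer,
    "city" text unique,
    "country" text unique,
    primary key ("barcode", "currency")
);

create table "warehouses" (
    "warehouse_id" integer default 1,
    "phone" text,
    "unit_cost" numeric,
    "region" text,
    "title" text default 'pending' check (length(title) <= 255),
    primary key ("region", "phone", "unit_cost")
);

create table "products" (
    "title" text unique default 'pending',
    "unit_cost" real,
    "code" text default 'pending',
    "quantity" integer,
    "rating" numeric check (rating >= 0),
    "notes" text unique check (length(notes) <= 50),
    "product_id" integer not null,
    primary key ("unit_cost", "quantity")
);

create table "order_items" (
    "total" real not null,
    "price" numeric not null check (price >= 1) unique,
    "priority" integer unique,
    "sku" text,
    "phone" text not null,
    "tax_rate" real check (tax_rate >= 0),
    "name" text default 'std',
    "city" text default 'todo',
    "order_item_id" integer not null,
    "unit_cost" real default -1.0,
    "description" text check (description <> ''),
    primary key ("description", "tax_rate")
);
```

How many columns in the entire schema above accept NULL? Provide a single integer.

orders: 8 nullable (code, phone, priority, stock, notes, order_id, city, country — PK (barcode, currency) and explicit NOT NULL columns excluded).
warehouses: 2 nullable (warehouse_id, title — PK (region, phone, unit_cost) and explicit NOT NULL columns excluded).
products: 4 nullable (title, code, rating, notes — PK (unit_cost, quantity) and explicit NOT NULL columns excluded).
order_items: 5 nullable (priority, sku, name, city, unit_cost — PK (description, tax_rate) and explicit NOT NULL columns excluded).
Total: 8 + 2 + 4 + 5 = 19.

19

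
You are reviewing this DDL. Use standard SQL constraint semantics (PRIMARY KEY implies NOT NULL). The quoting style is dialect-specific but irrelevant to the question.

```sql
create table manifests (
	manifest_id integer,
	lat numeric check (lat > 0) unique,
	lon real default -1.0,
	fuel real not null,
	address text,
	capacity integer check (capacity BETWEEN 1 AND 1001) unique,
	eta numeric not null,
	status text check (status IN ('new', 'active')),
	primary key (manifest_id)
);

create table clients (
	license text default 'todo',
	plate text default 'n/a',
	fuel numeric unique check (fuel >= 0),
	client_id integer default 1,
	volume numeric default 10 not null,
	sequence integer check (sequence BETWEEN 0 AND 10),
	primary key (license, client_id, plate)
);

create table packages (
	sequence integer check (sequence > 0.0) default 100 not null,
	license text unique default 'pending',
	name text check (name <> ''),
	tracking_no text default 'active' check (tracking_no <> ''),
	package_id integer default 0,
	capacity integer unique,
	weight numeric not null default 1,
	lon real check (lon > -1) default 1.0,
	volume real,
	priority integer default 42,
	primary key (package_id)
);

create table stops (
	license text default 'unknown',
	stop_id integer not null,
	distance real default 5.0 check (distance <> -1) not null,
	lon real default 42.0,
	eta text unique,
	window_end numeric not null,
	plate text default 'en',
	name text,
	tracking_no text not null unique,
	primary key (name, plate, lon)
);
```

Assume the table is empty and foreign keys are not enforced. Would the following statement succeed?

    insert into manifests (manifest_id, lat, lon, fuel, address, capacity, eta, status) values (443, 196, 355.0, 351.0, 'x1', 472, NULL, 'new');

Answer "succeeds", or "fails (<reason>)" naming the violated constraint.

fails (NOT NULL on eta)

eta is explicitly set to NULL, but eta is declared NOT NULL.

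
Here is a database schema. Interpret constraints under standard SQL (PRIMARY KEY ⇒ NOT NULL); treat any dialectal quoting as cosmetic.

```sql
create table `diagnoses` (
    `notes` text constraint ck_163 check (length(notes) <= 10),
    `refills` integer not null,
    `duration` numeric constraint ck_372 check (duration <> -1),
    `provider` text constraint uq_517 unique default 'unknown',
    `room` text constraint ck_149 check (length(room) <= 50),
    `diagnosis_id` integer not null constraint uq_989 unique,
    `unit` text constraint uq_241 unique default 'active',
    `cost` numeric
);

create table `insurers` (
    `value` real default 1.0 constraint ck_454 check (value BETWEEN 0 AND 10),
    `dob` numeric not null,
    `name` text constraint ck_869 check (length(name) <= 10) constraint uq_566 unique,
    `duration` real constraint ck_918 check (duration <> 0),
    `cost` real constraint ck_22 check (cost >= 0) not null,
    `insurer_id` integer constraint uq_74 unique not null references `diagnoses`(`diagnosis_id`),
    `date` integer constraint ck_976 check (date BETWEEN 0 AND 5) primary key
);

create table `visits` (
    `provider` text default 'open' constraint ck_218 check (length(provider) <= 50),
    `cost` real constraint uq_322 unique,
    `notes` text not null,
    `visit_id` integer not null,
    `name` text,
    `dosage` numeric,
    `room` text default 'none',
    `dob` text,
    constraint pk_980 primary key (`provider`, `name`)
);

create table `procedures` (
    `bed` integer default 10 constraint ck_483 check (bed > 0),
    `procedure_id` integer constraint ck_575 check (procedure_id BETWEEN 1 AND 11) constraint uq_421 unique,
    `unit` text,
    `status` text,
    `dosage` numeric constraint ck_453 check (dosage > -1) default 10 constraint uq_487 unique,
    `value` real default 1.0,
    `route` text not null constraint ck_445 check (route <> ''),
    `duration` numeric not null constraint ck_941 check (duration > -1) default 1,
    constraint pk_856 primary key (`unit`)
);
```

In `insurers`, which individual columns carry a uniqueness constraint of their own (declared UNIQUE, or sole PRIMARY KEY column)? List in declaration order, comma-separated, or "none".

name, insurer_id, date

- value: no UNIQUE or single-column PK constraint.
- dob: no UNIQUE or single-column PK constraint.
- name: declared UNIQUE → unique.
- duration: no UNIQUE or single-column PK constraint.
- cost: no UNIQUE or single-column PK constraint.
- insurer_id: declared UNIQUE → unique.
- date: single-column PRIMARY KEY → unique.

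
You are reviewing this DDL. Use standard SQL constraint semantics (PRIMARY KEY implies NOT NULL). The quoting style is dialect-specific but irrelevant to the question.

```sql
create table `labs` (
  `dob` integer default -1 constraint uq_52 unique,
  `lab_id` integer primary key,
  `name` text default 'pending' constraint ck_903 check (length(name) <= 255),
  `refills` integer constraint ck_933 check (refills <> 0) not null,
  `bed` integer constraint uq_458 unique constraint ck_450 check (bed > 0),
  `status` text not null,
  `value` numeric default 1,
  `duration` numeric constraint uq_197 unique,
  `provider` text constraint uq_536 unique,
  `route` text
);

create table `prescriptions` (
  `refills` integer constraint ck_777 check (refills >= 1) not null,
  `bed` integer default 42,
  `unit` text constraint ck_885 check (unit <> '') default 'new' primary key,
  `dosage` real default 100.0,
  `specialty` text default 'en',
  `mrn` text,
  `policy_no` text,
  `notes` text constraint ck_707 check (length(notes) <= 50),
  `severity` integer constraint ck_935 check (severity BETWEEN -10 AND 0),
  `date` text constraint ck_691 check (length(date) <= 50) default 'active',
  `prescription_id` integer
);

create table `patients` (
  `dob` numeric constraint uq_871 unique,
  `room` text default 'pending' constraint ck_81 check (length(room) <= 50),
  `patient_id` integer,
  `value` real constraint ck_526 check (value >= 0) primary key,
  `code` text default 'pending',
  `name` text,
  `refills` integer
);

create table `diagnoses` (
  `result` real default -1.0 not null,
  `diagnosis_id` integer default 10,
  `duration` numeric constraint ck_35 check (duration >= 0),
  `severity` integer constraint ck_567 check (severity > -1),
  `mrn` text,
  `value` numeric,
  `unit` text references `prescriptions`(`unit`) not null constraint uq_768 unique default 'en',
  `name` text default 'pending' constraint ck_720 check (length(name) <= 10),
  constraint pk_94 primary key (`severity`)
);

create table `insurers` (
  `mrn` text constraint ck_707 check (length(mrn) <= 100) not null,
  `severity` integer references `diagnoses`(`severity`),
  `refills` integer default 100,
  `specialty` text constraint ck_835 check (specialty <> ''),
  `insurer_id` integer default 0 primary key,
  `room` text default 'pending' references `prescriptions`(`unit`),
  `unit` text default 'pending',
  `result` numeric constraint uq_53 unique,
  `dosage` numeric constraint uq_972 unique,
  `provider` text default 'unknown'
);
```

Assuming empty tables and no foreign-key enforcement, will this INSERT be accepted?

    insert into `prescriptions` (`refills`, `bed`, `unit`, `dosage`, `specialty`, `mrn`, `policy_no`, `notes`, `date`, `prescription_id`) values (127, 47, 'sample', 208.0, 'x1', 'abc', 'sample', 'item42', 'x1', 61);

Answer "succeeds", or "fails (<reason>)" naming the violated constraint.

NOT NULL columns: refills is supplied; unit is supplied.
CHECK constraints: 127 satisfies (refills >= 1); 'sample' satisfies (unit <> ''); 'item42' satisfies (length(notes) <= 50); 'x1' satisfies (length(date) <= 50).
No constraint is violated.

succeeds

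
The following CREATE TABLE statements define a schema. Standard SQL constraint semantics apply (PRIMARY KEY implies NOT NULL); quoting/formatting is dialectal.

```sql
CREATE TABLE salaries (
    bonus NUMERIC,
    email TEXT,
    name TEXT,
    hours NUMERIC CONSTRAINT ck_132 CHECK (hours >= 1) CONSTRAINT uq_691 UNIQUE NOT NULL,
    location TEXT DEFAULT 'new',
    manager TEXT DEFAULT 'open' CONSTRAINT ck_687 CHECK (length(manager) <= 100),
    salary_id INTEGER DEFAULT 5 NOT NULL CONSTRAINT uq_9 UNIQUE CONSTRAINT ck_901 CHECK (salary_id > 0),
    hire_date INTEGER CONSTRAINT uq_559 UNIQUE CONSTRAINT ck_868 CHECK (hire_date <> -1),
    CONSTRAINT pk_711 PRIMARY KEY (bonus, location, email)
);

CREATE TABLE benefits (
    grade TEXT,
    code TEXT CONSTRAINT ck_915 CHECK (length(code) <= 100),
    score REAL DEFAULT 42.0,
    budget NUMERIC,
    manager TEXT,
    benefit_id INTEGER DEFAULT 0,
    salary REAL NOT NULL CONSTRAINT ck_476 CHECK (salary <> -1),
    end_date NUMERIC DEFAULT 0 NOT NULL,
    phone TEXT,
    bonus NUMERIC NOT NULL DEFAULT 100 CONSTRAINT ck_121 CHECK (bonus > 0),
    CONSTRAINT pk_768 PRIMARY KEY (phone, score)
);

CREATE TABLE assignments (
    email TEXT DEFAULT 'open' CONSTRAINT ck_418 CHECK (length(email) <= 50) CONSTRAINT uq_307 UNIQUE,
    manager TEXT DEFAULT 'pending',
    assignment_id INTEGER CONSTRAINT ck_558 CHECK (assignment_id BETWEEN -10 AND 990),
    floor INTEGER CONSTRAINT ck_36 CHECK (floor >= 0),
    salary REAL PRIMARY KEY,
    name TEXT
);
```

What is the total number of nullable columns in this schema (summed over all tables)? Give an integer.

13

salaries: 3 nullable (name, manager, hire_date — PK (bonus, location, email) and explicit NOT NULL columns excluded).
benefits: 5 nullable (grade, code, budget, manager, benefit_id — PK (phone, score) and explicit NOT NULL columns excluded).
assignments: 5 nullable (email, manager, assignment_id, floor, name — PK (salary) and explicit NOT NULL columns excluded).
Total: 3 + 5 + 5 = 13.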